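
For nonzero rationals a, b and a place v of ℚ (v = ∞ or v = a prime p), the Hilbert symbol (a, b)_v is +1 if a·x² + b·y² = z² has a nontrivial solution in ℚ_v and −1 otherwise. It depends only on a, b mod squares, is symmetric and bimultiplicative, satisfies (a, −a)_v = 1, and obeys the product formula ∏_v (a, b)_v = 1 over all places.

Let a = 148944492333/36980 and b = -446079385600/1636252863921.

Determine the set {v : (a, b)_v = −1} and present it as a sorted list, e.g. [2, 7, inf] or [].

[]

Mod squares: a ≡ 1110265, b ≡ -589. Check v ∈ {∞, 2, 3, 5, 7, 13, 19, 29, 31, 43}.
v=2: v_2(a)=-2, v_2(b)=14; units ≡ 1, 3 (mod 8); ε·ε+αω+βω = 0·1+-2·1+14·0 ≡ 0  ⇒  (a,b)_2 = +1.
v=19: a=19^1·(≡14), b=19^1·(≡5) mod 19; (14|19)=-1, (5|19)=+1; (−1)^{1·1·9}·(-1)^1·(+1)^1 = +1.
v=7: a=7^2·(≡4), b=7^0·(≡3) mod 7; (4|7)=+1, (3|7)=-1; (−1)^{2·0·3}·(+1)^0·(-1)^2 = +1.
v=∞: 1110265 > 0 and -589 < 0  ⇒  (a,b)_∞ = +1.
v=29: a=29^1·(≡4), b=29^-4·(≡25) mod 29; (4|29)=+1, (25|29)=+1; (−1)^{1·-4·14}·(+1)^-4·(+1)^1 = +1.
v=43: a=43^-2·(≡26), b=43^2·(≡17) mod 43; (26|43)=-1, (17|43)=+1; (−1)^{-2·2·21}·(-1)^2·(+1)^-2 = +1.
v=3: a=3^4·(≡1), b=3^-4·(≡2) mod 3; (1|3)=+1, (2|3)=-1; (−1)^{4·-4·1}·(+1)^-4·(-1)^4 = +1.
v=31: a=31^1·(≡1), b=31^1·(≡12) mod 31; (1|31)=+1, (12|31)=-1; (−1)^{1·1·15}·(+1)^1·(-1)^1 = +1.
v=13: a=13^3·(≡6), b=13^-4·(≡1) mod 13; (6|13)=-1, (1|13)=+1; (−1)^{3·-4·6}·(-1)^-4·(+1)^3 = +1.
v=5: a=5^-1·(≡3), b=5^2·(≡1) mod 5; (3|5)=-1, (1|5)=+1; (−1)^{-1·2·2}·(-1)^2·(+1)^-1 = +1.
Every local symbol is +1, so the conic 1110265·x² + -589·y² = z² has ℚ_v-points for all v and hence a ℚ-point; (a, b / ℚ) ≅ M_2(ℚ).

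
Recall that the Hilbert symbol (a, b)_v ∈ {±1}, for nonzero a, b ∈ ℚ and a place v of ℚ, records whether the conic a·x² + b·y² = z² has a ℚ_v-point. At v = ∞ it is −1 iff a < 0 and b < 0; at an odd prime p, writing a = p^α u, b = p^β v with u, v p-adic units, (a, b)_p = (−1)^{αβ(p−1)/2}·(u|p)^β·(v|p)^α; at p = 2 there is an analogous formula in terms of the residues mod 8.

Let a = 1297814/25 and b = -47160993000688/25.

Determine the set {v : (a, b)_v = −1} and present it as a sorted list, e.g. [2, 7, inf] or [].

(a, b) ≡ (26486, -7) mod (ℚ^×)²; places V = {2, 5, 7, 17, 19, 41, ∞}.
(a,b)_17: α=1, u≡10; β=2, v≡6 (mod 17); (10|17)=-1, (6|17)=-1; sign (−1)^0·-1^2·-1^1 = -1.
(a,b)_41: α=1, u≡5; β=2, v≡7 (mod 41); (5|41)=+1, (7|41)=-1; sign (−1)^0·+1^2·-1^1 = -1.
(a,b)_5: α=-2, u≡4; β=-2, v≡2 (mod 5); (4|5)=+1, (2|5)=-1; sign (−1)^0·+1^-2·-1^-2 = +1.
(a,b)_2: α=1, β=4; u≡3, v≡1 (mod 8); ε(u)ε(v)=1·0, αω(v)=1·0, βω(u)=4·1; sum ≡ 0  ⇒  +1.
(a,b)_7: α=2, u≡3; β=5, v≡3 (mod 7); (3|7)=-1, (3|7)=-1; sign (−1)^0·-1^5·-1^2 = -1.
(a,b)_∞: sgn(26486)=+, sgn(-7)=−, so +1.
(a,b)_19: α=1, u≡16; β=2, v≡8 (mod 19); (16|19)=+1, (8|19)=-1; sign (−1)^0·+1^2·-1^1 = -1.
Ram(26486, -7) = {7, 17, 19, 41}; no ℚ_7-point on the conic.

[7, 17, 19, 41]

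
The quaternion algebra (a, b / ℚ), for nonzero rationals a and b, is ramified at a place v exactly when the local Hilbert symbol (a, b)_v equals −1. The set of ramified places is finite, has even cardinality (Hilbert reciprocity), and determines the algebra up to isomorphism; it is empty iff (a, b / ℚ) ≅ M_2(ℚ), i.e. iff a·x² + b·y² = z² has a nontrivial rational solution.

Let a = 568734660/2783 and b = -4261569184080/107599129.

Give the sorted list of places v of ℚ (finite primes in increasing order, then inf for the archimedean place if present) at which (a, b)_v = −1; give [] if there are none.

[2, 23]

Mod squares: a ≡ 1495, b ≡ -32045. Check v ∈ {∞, 2, 3, 5, 11, 13, 17, 23, 29, 31, 41}.
v=5: a=5^1·(≡4), b=5^1·(≡1) mod 5; (4|5)=+1, (1|5)=+1; (−1)^{1·1·2}·(+1)^1·(+1)^1 = +1.
v=3: a=3^2·(≡1), b=3^2·(≡1) mod 3; (1|3)=+1, (1|3)=+1; (−1)^{2·2·1}·(+1)^2·(+1)^2 = +1.
v=41: a=41^0·(≡24), b=41^-2·(≡6) mod 41; (24|41)=-1, (6|41)=-1; (−1)^{0·-2·20}·(-1)^-2·(-1)^0 = +1.
v=∞: 1495 > 0 and -32045 < 0  ⇒  (a,b)_∞ = +1.
v=11: a=11^-2·(≡10), b=11^-2·(≡5) mod 11; (10|11)=-1, (5|11)=+1; (−1)^{-2·-2·5}·(-1)^-2·(+1)^-2 = +1.
v=13: a=13^1·(≡11), b=13^1·(≡5) mod 13; (11|13)=-1, (5|13)=-1; (−1)^{1·1·6}·(-1)^1·(-1)^1 = +1.
v=2: v_2(a)=2, v_2(b)=4; units ≡ 7, 3 (mod 8); ε·ε+αω+βω = 1·1+2·1+4·0 ≡ 1  ⇒  (a,b)_2 = -1.
v=29: a=29^2·(≡20), b=29^1·(≡21) mod 29; (20|29)=+1, (21|29)=-1; (−1)^{2·1·14}·(+1)^1·(-1)^2 = +1.
v=17: a=17^2·(≡13), b=17^1·(≡8) mod 17; (13|17)=+1, (8|17)=+1; (−1)^{2·1·8}·(+1)^1·(+1)^2 = +1.
v=23: a=23^-1·(≡15), b=23^-2·(≡17) mod 23; (15|23)=-1, (17|23)=-1; (−1)^{-1·-2·11}·(-1)^-2·(-1)^-1 = -1.
v=31: a=31^0·(≡25), b=31^4·(≡9) mod 31; (25|31)=+1, (9|31)=+1; (−1)^{0·4·15}·(+1)^4·(+1)^0 = +1.
|Ram(1495, -32045)| = 2, even; anisotropic at {2, 23}.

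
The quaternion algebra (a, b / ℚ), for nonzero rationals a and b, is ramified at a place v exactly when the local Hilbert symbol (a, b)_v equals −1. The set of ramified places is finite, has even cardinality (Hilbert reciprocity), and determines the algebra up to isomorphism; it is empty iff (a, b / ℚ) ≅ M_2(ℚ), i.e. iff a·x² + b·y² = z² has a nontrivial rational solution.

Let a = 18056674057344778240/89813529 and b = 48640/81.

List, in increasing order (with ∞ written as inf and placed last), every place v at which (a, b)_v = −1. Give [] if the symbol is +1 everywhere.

[]

(a, b) ≡ (115, 190) mod (ℚ^×)²; places V = {2, 3, 5, 7, 11, 13, 19, 23, ∞}.
(a,b)_∞: sgn(115)=+, sgn(190)=+, so +1.
(a,b)_3: α=-12, u≡1; β=-4, v≡1 (mod 3); (1|3)=+1, (1|3)=+1; sign (−1)^0·+1^-4·+1^-12 = +1.
(a,b)_13: α=-2, u≡8; β=0, v≡11 (mod 13); (8|13)=-1, (11|13)=-1; sign (−1)^0·-1^0·-1^-2 = +1.
(a,b)_23: α=5, u≡21; β=0, v≡13 (mod 23); (21|23)=-1, (13|23)=+1; sign (−1)^0·-1^0·+1^5 = +1.
(a,b)_2: α=18, β=9; u≡3, v≡7 (mod 8); ε(u)ε(v)=1·1, αω(v)=18·0, βω(u)=9·1; sum ≡ 0  ⇒  +1.
(a,b)_5: α=1, u≡2; β=1, v≡3 (mod 5); (2|5)=-1, (3|5)=-1; sign (−1)^0·-1^1·-1^1 = +1.
(a,b)_19: α=2, u≡16; β=1, v≡18 (mod 19); (16|19)=+1, (18|19)=-1; sign (−1)^0·+1^1·-1^2 = +1.
(a,b)_7: α=2, u≡6; β=0, v≡1 (mod 7); (6|7)=-1, (1|7)=+1; sign (−1)^0·-1^0·+1^2 = +1.
(a,b)_11: α=2, u≡5; β=0, v≡5 (mod 11); (5|11)=+1, (5|11)=+1; sign (−1)^0·+1^0·+1^2 = +1.
Every local symbol is +1, so the conic 115·x² + 190·y² = z² has ℚ_v-points for all v and hence a ℚ-point; (a, b / ℚ) ≅ M_2(ℚ).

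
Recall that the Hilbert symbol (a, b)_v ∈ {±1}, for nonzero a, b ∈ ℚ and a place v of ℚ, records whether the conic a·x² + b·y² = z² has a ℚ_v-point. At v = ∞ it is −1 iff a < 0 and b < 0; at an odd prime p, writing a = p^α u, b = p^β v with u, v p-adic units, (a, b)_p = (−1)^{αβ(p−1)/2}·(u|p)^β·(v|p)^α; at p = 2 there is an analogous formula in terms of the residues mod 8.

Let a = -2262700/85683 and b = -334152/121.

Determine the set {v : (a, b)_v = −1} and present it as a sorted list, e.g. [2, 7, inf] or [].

[2, 3, 7, 11, 13, inf]

(a, b) ≡ (-561, -9282) mod (ℚ^×)²; places V = {2, 3, 5, 7, 11, 13, 17, ∞}.
(a,b)_7: α=0, u≡5; β=1, v≡2 (mod 7); (5|7)=-1, (2|7)=+1; sign (−1)^0·-1^1·+1^0 = -1.
(a,b)_13: α=-4, u≡5; β=1, v≡9 (mod 13); (5|13)=-1, (9|13)=+1; sign (−1)^0·-1^1·+1^-4 = -1.
(a,b)_11: α=3, u≡4; β=-2, v≡6 (mod 11); (4|11)=+1, (6|11)=-1; sign (−1)^0·+1^-2·-1^3 = -1.
(a,b)_2: α=2, β=3; u≡7, v≡7 (mod 8); ε(u)ε(v)=1·1, αω(v)=2·0, βω(u)=3·0; sum ≡ 1  ⇒  -1.
(a,b)_17: α=1, u≡9; β=1, v≡15 (mod 17); (9|17)=+1, (15|17)=+1; sign (−1)^0·+1^1·+1^1 = +1.
(a,b)_5: α=2, u≡4; β=0, v≡3 (mod 5); (4|5)=+1, (3|5)=-1; sign (−1)^0·+1^0·-1^2 = +1.
(a,b)_∞: sgn(-561)=−, sgn(-9282)=−, so -1.
(a,b)_3: α=-1, u≡2; β=3, v≡2 (mod 3); (2|3)=-1, (2|3)=-1; sign (−1)^1·-1^3·-1^-1 = -1.
Ram(-561, -9282) = {2, 3, 7, 11, 13, ∞}; no ℚ_2-point on the conic.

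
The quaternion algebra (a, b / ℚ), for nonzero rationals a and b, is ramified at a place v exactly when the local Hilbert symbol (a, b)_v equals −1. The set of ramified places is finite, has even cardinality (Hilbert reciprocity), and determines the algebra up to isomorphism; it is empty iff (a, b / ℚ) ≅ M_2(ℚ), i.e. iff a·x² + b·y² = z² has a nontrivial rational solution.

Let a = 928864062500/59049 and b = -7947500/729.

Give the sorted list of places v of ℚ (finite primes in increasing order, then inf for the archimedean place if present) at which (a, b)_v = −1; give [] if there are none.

[11, 17]

(a, b) ≡ (17, -11) mod (ℚ^×)²; places V = {2, 3, 5, 11, 17, ∞}.
(a,b)_11: α=2, u≡2; β=1, v≡8 (mod 11); (2|11)=-1, (8|11)=-1; sign (−1)^0·-1^1·-1^2 = -1.
(a,b)_∞: sgn(17)=+, sgn(-11)=−, so +1.
(a,b)_17: α=3, u≡16; β=2, v≡14 (mod 17); (16|17)=+1, (14|17)=-1; sign (−1)^0·+1^2·-1^3 = -1.
(a,b)_2: α=2, β=2; u≡1, v≡5 (mod 8); ε(u)ε(v)=0·0, αω(v)=2·1, βω(u)=2·0; sum ≡ 0  ⇒  +1.
(a,b)_3: α=-10, u≡2; β=-6, v≡1 (mod 3); (2|3)=-1, (1|3)=+1; sign (−1)^0·-1^-6·+1^-10 = +1.
(a,b)_5: α=8, u≡3; β=4, v≡1 (mod 5); (3|5)=-1, (1|5)=+1; sign (−1)^0·-1^4·+1^8 = +1.
|Ram(17, -11)| = 2, even; anisotropic at {11, 17}.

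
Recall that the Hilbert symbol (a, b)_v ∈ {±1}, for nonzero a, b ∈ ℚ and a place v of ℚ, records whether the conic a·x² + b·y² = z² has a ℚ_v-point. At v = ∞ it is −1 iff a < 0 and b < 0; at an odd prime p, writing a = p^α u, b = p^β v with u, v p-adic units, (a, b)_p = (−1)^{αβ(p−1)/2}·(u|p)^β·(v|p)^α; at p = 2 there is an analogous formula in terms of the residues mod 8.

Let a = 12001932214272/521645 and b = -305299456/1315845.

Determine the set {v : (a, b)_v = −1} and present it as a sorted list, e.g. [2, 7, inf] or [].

(a, b) ≡ (4290, -770) mod (ℚ^×)²; places V = {2, 3, 5, 7, 11, 13, 17, 19, ∞}.
(a,b)_3: α=3, u≡2; β=-6, v≡1 (mod 3); (2|3)=-1, (1|3)=+1; sign (−1)^0·-1^-6·+1^3 = +1.
(a,b)_7: α=2, u≡6; β=1, v≡1 (mod 7); (6|7)=-1, (1|7)=+1; sign (−1)^0·-1^1·+1^2 = -1.
(a,b)_∞: sgn(4290)=+, sgn(-770)=−, so +1.
(a,b)_5: α=-1, u≡3; β=-1, v≡1 (mod 5); (3|5)=-1, (1|5)=+1; sign (−1)^0·-1^-1·+1^-1 = -1.
(a,b)_11: α=3, u≡1; β=3, v≡6 (mod 11); (1|11)=+1, (6|11)=-1; sign (−1)^1·+1^3·-1^3 = +1.
(a,b)_2: α=19, β=15; u≡1, v≡7 (mod 8); ε(u)ε(v)=0·1, αω(v)=19·0, βω(u)=15·0; sum ≡ 0  ⇒  +1.
(a,b)_19: α=-2, u≡8; β=-2, v≡9 (mod 19); (8|19)=-1, (9|19)=+1; sign (−1)^0·-1^-2·+1^-2 = +1.
(a,b)_13: α=1, u≡8; β=0, v≡10 (mod 13); (8|13)=-1, (10|13)=+1; sign (−1)^0·-1^0·+1^1 = +1.
(a,b)_17: α=-2, u≡7; β=0, v≡10 (mod 17); (7|17)=-1, (10|17)=-1; sign (−1)^0·-1^0·-1^-2 = +1.
Ram(4290, -770) = {5, 7}; no ℚ_5-point on the conic.

[5, 7]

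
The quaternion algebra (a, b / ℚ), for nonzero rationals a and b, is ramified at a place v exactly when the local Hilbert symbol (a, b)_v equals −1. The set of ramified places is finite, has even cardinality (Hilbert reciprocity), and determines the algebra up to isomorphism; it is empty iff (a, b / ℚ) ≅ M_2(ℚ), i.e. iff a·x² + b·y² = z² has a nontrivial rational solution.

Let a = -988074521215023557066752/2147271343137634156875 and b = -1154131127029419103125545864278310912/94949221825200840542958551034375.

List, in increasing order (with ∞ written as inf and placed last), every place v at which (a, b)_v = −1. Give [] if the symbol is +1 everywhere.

[5, inf]

Mod squares: a ≡ -9503, b ≡ -522665. Check v ∈ {∞, 2, 3, 5, 7, 11, 13, 17, 19, 23, 43}.
v=2: v_2(a)=14, v_2(b)=20; units ≡ 1, 7 (mod 8); ε·ε+αω+βω = 0·1+14·0+20·0 ≡ 0  ⇒  (a,b)_2 = +1.
v=∞: -9503 < 0 and -522665 < 0  ⇒  (a,b)_∞ = -1.
v=3: a=3^-26·(≡1), b=3^-40·(≡1) mod 3; (1|3)=+1, (1|3)=+1; (−1)^{-26·-40·1}·(+1)^-40·(+1)^-26 = +1.
v=7: a=7^2·(≡6), b=7^4·(≡4) mod 7; (6|7)=-1, (4|7)=+1; (−1)^{2·4·3}·(-1)^4·(+1)^2 = +1.
v=13: a=13^1·(≡12), b=13^1·(≡4) mod 13; (12|13)=+1, (4|13)=+1; (−1)^{1·1·6}·(+1)^1·(+1)^1 = +1.
v=5: a=5^-4·(≡3), b=5^-5·(≡3) mod 5; (3|5)=-1, (3|5)=-1; (−1)^{-4·-5·2}·(-1)^-5·(-1)^-4 = -1.
v=17: a=17^-1·(≡9), b=17^-1·(≡15) mod 17; (9|17)=+1, (15|17)=+1; (−1)^{-1·-1·8}·(+1)^-1·(+1)^-1 = +1.
v=11: a=11^6·(≡4), b=11^9·(≡9) mod 11; (4|11)=+1, (9|11)=+1; (−1)^{6·9·5}·(+1)^9·(+1)^6 = +1.
v=43: a=43^-3·(≡42), b=43^-5·(≡13) mod 43; (42|43)=-1, (13|43)=+1; (−1)^{-3·-5·21}·(-1)^-5·(+1)^-3 = +1.
v=23: a=23^6·(≡7), b=23^10·(≡19) mod 23; (7|23)=-1, (19|23)=-1; (−1)^{6·10·11}·(-1)^10·(-1)^6 = +1.
v=19: a=19^2·(≡7), b=19^2·(≡1) mod 19; (7|19)=+1, (1|19)=+1; (−1)^{2·2·9}·(+1)^2·(+1)^2 = +1.
(-9503, -522665 / ℚ) ramifies at {5, ∞}: a division algebra.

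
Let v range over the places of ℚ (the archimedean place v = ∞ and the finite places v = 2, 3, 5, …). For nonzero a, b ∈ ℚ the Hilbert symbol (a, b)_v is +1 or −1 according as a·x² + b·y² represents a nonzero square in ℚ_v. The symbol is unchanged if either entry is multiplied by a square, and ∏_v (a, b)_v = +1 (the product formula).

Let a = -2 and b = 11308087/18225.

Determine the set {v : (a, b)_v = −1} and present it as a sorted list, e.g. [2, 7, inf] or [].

[2, 7]

Mod squares: a ≡ -2, b ≡ 7. Check v ∈ {∞, 2, 3, 5, 7, 31, 41}.
v=3: a=3^0·(≡1), b=3^-6·(≡1) mod 3; (1|3)=+1, (1|3)=+1; (−1)^{0·-6·1}·(+1)^-6·(+1)^0 = +1.
v=5: a=5^0·(≡3), b=5^-2·(≡3) mod 5; (3|5)=-1, (3|5)=-1; (−1)^{0·-2·2}·(-1)^-2·(-1)^0 = +1.
v=2: v_2(a)=1, v_2(b)=0; units ≡ 7, 7 (mod 8); ε·ε+αω+βω = 1·1+1·0+0·0 ≡ 1  ⇒  (a,b)_2 = -1.
v=31: a=31^0·(≡29), b=31^2·(≡25) mod 31; (29|31)=-1, (25|31)=+1; (−1)^{0·2·15}·(-1)^2·(+1)^0 = +1.
v=7: a=7^0·(≡5), b=7^1·(≡4) mod 7; (5|7)=-1, (4|7)=+1; (−1)^{0·1·3}·(-1)^1·(+1)^0 = -1.
v=∞: -2 < 0 and 7 > 0  ⇒  (a,b)_∞ = +1.
v=41: a=41^0·(≡39), b=41^2·(≡6) mod 41; (39|41)=+1, (6|41)=-1; (−1)^{0·2·20}·(+1)^2·(-1)^0 = +1.
|Ram(-2, 7)| = 2, even; anisotropic at {2, 7}.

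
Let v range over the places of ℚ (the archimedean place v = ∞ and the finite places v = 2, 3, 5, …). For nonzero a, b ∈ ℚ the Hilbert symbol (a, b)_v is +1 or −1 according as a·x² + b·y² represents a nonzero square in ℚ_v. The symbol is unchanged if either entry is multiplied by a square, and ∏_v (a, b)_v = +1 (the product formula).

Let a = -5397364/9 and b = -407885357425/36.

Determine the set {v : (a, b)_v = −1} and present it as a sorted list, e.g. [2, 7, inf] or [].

[2, 29, 31, inf]

Mod squares: a ≡ -4669, b ≡ -217. Check v ∈ {∞, 2, 3, 5, 7, 13, 17, 23, 29, 31}.
v=23: a=23^1·(≡18), b=23^2·(≡1) mod 23; (18|23)=+1, (1|23)=+1; (−1)^{1·2·11}·(+1)^2·(+1)^1 = +1.
v=29: a=29^1·(≡20), b=29^2·(≡10) mod 29; (20|29)=+1, (10|29)=-1; (−1)^{1·2·14}·(+1)^2·(-1)^1 = -1.
v=31: a=31^0·(≡12), b=31^1·(≡17) mod 31; (12|31)=-1, (17|31)=-1; (−1)^{0·1·15}·(-1)^1·(-1)^0 = -1.
v=7: a=7^1·(≡6), b=7^1·(≡1) mod 7; (6|7)=-1, (1|7)=+1; (−1)^{1·1·3}·(-1)^1·(+1)^1 = +1.
v=3: a=3^-2·(≡2), b=3^-2·(≡2) mod 3; (2|3)=-1, (2|3)=-1; (−1)^{-2·-2·1}·(-1)^-2·(-1)^-2 = +1.
v=∞: -4669 < 0 and -217 < 0  ⇒  (a,b)_∞ = -1.
v=5: a=5^0·(≡4), b=5^2·(≡3) mod 5; (4|5)=+1, (3|5)=-1; (−1)^{0·2·2}·(+1)^2·(-1)^0 = +1.
v=2: v_2(a)=2, v_2(b)=-2; units ≡ 3, 7 (mod 8); ε·ε+αω+βω = 1·1+2·0+-2·1 ≡ 1  ⇒  (a,b)_2 = -1.
v=13: a=13^0·(≡6), b=13^2·(≡4) mod 13; (6|13)=-1, (4|13)=+1; (−1)^{0·2·6}·(-1)^2·(+1)^0 = +1.
v=17: a=17^2·(≡14), b=17^0·(≡16) mod 17; (14|17)=-1, (16|17)=+1; (−1)^{2·0·8}·(-1)^0·(+1)^2 = +1.
Ram(-4669, -217) = {2, 29, 31, ∞}; no ℚ_2-point on the conic.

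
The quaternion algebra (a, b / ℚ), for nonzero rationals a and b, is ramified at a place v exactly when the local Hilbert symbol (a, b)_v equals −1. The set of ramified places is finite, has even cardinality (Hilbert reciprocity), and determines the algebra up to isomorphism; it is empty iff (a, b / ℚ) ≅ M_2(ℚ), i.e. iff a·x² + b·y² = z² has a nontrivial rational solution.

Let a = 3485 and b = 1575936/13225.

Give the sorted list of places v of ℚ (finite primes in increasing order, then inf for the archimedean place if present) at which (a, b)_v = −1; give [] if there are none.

[19, 41]

Mod squares: a ≡ 3485, b ≡ 19. Check v ∈ {∞, 2, 3, 5, 17, 19, 23, 41}.
v=3: a=3^0·(≡2), b=3^4·(≡1) mod 3; (2|3)=-1, (1|3)=+1; (−1)^{0·4·1}·(-1)^4·(+1)^0 = +1.
v=2: v_2(a)=0, v_2(b)=10; units ≡ 5, 3 (mod 8); ε·ε+αω+βω = 0·1+0·1+10·1 ≡ 0  ⇒  (a,b)_2 = +1.
v=19: a=19^0·(≡8), b=19^1·(≡9) mod 19; (8|19)=-1, (9|19)=+1; (−1)^{0·1·9}·(-1)^1·(+1)^0 = -1.
v=23: a=23^0·(≡12), b=23^-2·(≡11) mod 23; (12|23)=+1, (11|23)=-1; (−1)^{0·-2·11}·(+1)^-2·(-1)^0 = +1.
v=5: a=5^1·(≡2), b=5^-2·(≡4) mod 5; (2|5)=-1, (4|5)=+1; (−1)^{1·-2·2}·(-1)^-2·(+1)^1 = +1.
v=17: a=17^1·(≡1), b=17^0·(≡15) mod 17; (1|17)=+1, (15|17)=+1; (−1)^{1·0·8}·(+1)^0·(+1)^1 = +1.
v=∞: 3485 > 0 and 19 > 0  ⇒  (a,b)_∞ = +1.
v=41: a=41^1·(≡3), b=41^0·(≡24) mod 41; (3|41)=-1, (24|41)=-1; (−1)^{1·0·20}·(-1)^0·(-1)^1 = -1.
Ram(3485, 19) = {19, 41}; no ℚ_19-point on the conic.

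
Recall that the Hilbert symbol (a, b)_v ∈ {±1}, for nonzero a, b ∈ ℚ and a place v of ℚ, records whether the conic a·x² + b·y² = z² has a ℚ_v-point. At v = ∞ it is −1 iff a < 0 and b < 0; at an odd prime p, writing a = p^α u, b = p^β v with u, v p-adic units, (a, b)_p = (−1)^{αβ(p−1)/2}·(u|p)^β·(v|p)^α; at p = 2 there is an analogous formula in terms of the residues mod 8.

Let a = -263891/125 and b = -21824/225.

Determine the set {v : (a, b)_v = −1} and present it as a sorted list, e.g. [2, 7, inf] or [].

[11, 31, 43, inf]

Mod squares: a ≡ -3655, b ≡ -341. Check v ∈ {∞, 2, 3, 5, 11, 17, 19, 31, 43}.
v=43: a=43^1·(≡40), b=43^0·(≡2) mod 43; (40|43)=+1, (2|43)=-1; (−1)^{1·0·21}·(+1)^0·(-1)^1 = -1.
v=17: a=17^1·(≡11), b=17^0·(≡1) mod 17; (11|17)=-1, (1|17)=+1; (−1)^{1·0·8}·(-1)^0·(+1)^1 = +1.
v=11: a=11^0·(≡8), b=11^1·(≡8) mod 11; (8|11)=-1, (8|11)=-1; (−1)^{0·1·5}·(-1)^1·(-1)^0 = -1.
v=3: a=3^0·(≡2), b=3^-2·(≡1) mod 3; (2|3)=-1, (1|3)=+1; (−1)^{0·-2·1}·(-1)^-2·(+1)^0 = +1.
v=19: a=19^2·(≡13), b=19^0·(≡4) mod 19; (13|19)=-1, (4|19)=+1; (−1)^{2·0·9}·(-1)^0·(+1)^2 = +1.
v=∞: -3655 < 0 and -341 < 0  ⇒  (a,b)_∞ = -1.
v=5: a=5^-3·(≡4), b=5^-2·(≡4) mod 5; (4|5)=+1, (4|5)=+1; (−1)^{-3·-2·2}·(+1)^-2·(+1)^-3 = +1.
v=2: v_2(a)=0, v_2(b)=6; units ≡ 1, 3 (mod 8); ε·ε+αω+βω = 0·1+0·1+6·0 ≡ 0  ⇒  (a,b)_2 = +1.
v=31: a=31^0·(≡12), b=31^1·(≡5) mod 31; (12|31)=-1, (5|31)=+1; (−1)^{0·1·15}·(-1)^1·(+1)^0 = -1.
|Ram(-3655, -341)| = 4, even; anisotropic at {11, 31, 43, ∞}.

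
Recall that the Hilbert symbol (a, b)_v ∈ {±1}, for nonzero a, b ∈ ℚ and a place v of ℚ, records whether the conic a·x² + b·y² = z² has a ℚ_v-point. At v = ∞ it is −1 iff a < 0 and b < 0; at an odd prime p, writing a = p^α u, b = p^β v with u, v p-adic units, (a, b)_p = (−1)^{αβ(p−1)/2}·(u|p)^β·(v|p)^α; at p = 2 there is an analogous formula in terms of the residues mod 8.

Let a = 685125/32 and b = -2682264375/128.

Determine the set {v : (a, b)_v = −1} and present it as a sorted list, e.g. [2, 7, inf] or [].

(a, b) ≡ (6090, -14) mod (ℚ^×)²; places V = {2, 3, 5, 7, 29, ∞}.
(a,b)_29: α=1, u≡16; β=2, v≡11 (mod 29); (16|29)=+1, (11|29)=-1; sign (−1)^0·+1^2·-1^1 = -1.
(a,b)_∞: sgn(6090)=+, sgn(-14)=−, so +1.
(a,b)_3: α=3, u≡2; β=6, v≡1 (mod 3); (2|3)=-1, (1|3)=+1; sign (−1)^0·-1^6·+1^3 = +1.
(a,b)_7: α=1, u≡2; β=1, v≡6 (mod 7); (2|7)=+1, (6|7)=-1; sign (−1)^1·+1^1·-1^1 = +1.
(a,b)_2: α=-5, β=-7; u≡5, v≡1 (mod 8); ε(u)ε(v)=0·0, αω(v)=-5·0, βω(u)=-7·1; sum ≡ 1  ⇒  -1.
(a,b)_5: α=3, u≡3; β=4, v≡4 (mod 5); (3|5)=-1, (4|5)=+1; sign (−1)^0·-1^4·+1^3 = +1.
(6090, -14 / ℚ) ramifies at {2, 29}: a division algebra.

[2, 29]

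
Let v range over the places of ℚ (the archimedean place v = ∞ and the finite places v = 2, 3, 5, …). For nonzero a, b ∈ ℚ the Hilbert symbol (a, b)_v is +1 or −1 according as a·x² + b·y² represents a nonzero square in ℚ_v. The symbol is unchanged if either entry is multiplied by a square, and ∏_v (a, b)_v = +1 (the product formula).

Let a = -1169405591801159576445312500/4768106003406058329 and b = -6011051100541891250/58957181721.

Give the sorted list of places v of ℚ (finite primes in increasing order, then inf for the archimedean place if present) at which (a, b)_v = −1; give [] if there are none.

[31, inf]

(a, b) ≡ (-3797717, -22274) mod (ℚ^×)²; places V = {2, 3, 5, 7, 11, 17, 23, 31, 37, 41, 43, 47, ∞}.
(a,b)_17: α=-4, u≡2; β=-2, v≡13 (mod 17); (2|17)=+1, (13|17)=+1; sign (−1)^0·+1^-2·+1^-4 = +1.
(a,b)_11: α=1, u≡8; β=2, v≡5 (mod 11); (8|11)=-1, (5|11)=+1; sign (−1)^0·-1^2·+1^1 = +1.
(a,b)_41: α=2, u≡32; β=2, v≡38 (mod 41); (32|41)=+1, (38|41)=-1; sign (−1)^0·+1^2·-1^2 = +1.
(a,b)_2: α=2, β=1; u≡3, v≡7 (mod 8); ε(u)ε(v)=1·1, αω(v)=2·0, βω(u)=1·1; sum ≡ 0  ⇒  +1.
(a,b)_∞: sgn(-3797717)=−, sgn(-22274)=−, so -1.
(a,b)_31: α=3, u≡25; β=2, v≡21 (mod 31); (25|31)=+1, (21|31)=-1; sign (−1)^0·+1^2·-1^3 = -1.
(a,b)_23: α=-8, u≡7; β=-4, v≡8 (mod 23); (7|23)=-1, (8|23)=+1; sign (−1)^0·-1^-4·+1^-8 = +1.
(a,b)_3: α=-6, u≡1; β=-6, v≡1 (mod 3); (1|3)=+1, (1|3)=+1; sign (−1)^0·+1^-6·+1^-6 = +1.
(a,b)_7: α=1, u≡1; β=1, v≡3 (mod 7); (1|7)=+1, (3|7)=-1; sign (−1)^1·+1^1·-1^1 = +1.
(a,b)_37: α=1, u≡36; β=1, v≡28 (mod 37); (36|37)=+1, (28|37)=+1; sign (−1)^0·+1^1·+1^1 = +1.
(a,b)_43: α=1, u≡42; β=1, v≡24 (mod 43); (42|43)=-1, (24|43)=+1; sign (−1)^1·-1^1·+1^1 = +1.
(a,b)_5: α=10, u≡3; β=4, v≡4 (mod 5); (3|5)=-1, (4|5)=+1; sign (−1)^0·-1^4·+1^10 = +1.
(a,b)_47: α=4, u≡42; β=2, v≡12 (mod 47); (42|47)=+1, (12|47)=+1; sign (−1)^0·+1^2·+1^4 = +1.
|Ram(-3797717, -22274)| = 2, even; anisotropic at {31, ∞}.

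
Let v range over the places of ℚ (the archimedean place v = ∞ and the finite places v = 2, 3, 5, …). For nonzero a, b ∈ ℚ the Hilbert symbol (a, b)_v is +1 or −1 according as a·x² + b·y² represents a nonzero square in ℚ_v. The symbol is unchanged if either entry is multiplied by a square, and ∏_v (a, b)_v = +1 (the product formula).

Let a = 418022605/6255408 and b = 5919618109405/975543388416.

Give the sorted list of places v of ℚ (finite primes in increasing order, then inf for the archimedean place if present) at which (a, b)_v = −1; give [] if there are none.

(a, b) ≡ (15015, 5005) mod (ℚ^×)²; places V = {2, 3, 5, 7, 11, 13, 17, 19, ∞}.
(a,b)_∞: sgn(15015)=+, sgn(5005)=+, so +1.
(a,b)_19: α=-4, u≡9; β=-6, v≡12 (mod 19); (9|19)=+1, (12|19)=-1; sign (−1)^0·+1^-6·-1^-4 = +1.
(a,b)_11: α=1, u≡5; β=1, v≡4 (mod 11); (5|11)=+1, (4|11)=+1; sign (−1)^1·+1^1·+1^1 = -1.
(a,b)_3: α=-1, u≡1; β=-4, v≡1 (mod 3); (1|3)=+1, (1|3)=+1; sign (−1)^0·+1^-4·+1^-1 = +1.
(a,b)_17: α=4, u≡8; β=6, v≡14 (mod 17); (8|17)=+1, (14|17)=-1; sign (−1)^0·+1^6·-1^4 = +1.
(a,b)_2: α=-4, β=-8; u≡7, v≡5 (mod 8); ε(u)ε(v)=1·0, αω(v)=-4·1, βω(u)=-8·0; sum ≡ 0  ⇒  +1.
(a,b)_5: α=1, u≡2; β=1, v≡1 (mod 5); (2|5)=-1, (1|5)=+1; sign (−1)^0·-1^1·+1^1 = -1.
(a,b)_13: α=1, u≡11; β=1, v≡11 (mod 13); (11|13)=-1, (11|13)=-1; sign (−1)^0·-1^1·-1^1 = +1.
(a,b)_7: α=1, u≡5; β=3, v≡4 (mod 7); (5|7)=-1, (4|7)=+1; sign (−1)^1·-1^3·+1^1 = +1.
|Ram(15015, 5005)| = 2, even; anisotropic at {5, 11}.

[5, 11]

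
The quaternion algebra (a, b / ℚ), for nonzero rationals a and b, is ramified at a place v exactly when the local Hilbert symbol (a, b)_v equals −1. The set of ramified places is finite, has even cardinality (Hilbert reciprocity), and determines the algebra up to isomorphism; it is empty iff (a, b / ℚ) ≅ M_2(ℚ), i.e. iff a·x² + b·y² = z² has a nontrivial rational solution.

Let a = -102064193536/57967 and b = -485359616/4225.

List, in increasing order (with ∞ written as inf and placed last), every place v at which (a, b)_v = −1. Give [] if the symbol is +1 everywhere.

[7, inf]

Mod squares: a ≡ -322, b ≡ -14. Check v ∈ {∞, 2, 5, 7, 13, 23}.
v=∞: -322 < 0 and -14 < 0  ⇒  (a,b)_∞ = -1.
v=13: a=13^-2·(≡4), b=13^-2·(≡1) mod 13; (4|13)=+1, (1|13)=+1; (−1)^{-2·-2·6}·(+1)^-2·(+1)^-2 = +1.
v=23: a=23^3·(≡3), b=23^2·(≡18) mod 23; (3|23)=+1, (18|23)=+1; (−1)^{3·2·11}·(+1)^2·(+1)^3 = +1.
v=5: a=5^0·(≡2), b=5^-2·(≡1) mod 5; (2|5)=-1, (1|5)=+1; (−1)^{0·-2·2}·(-1)^-2·(+1)^0 = +1.
v=2: v_2(a)=23, v_2(b)=17; units ≡ 7, 1 (mod 8); ε·ε+αω+βω = 1·0+23·0+17·0 ≡ 0  ⇒  (a,b)_2 = +1.
v=7: a=7^-3·(≡3), b=7^1·(≡3) mod 7; (3|7)=-1, (3|7)=-1; (−1)^{-3·1·3}·(-1)^1·(-1)^-3 = -1.
Ram(-322, -14) = {7, ∞}; no ℚ_7-point on the conic.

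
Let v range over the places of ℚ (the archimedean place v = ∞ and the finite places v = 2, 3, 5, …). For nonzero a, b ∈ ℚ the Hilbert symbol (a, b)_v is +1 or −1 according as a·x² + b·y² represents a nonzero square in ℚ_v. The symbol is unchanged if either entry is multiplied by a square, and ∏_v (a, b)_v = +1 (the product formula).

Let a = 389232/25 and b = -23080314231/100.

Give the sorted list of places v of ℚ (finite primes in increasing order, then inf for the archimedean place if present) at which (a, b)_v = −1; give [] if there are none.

[17, 53]

(a, b) ≡ (2703, -39) mod (ℚ^×)²; places V = {2, 3, 5, 13, 17, 53, ∞}.
(a,b)_17: α=1, u≡6; β=2, v≡14 (mod 17); (6|17)=-1, (14|17)=-1; sign (−1)^0·-1^2·-1^1 = -1.
(a,b)_53: α=1, u≡33; β=2, v≡39 (mod 53); (33|53)=-1, (39|53)=-1; sign (−1)^0·-1^2·-1^1 = -1.
(a,b)_3: α=3, u≡1; β=7, v≡2 (mod 3); (1|3)=+1, (2|3)=-1; sign (−1)^1·+1^7·-1^3 = +1.
(a,b)_13: α=0, u≡1; β=1, v≡12 (mod 13); (1|13)=+1, (12|13)=+1; sign (−1)^0·+1^1·+1^0 = +1.
(a,b)_2: α=4, β=-2; u≡7, v≡1 (mod 8); ε(u)ε(v)=1·0, αω(v)=4·0, βω(u)=-2·0; sum ≡ 0  ⇒  +1.
(a,b)_5: α=-2, u≡2; β=-2, v≡1 (mod 5); (2|5)=-1, (1|5)=+1; sign (−1)^0·-1^-2·+1^-2 = +1.
(a,b)_∞: sgn(2703)=+, sgn(-39)=−, so +1.
Ram(2703, -39) = {17, 53}; no ℚ_17-point on the conic.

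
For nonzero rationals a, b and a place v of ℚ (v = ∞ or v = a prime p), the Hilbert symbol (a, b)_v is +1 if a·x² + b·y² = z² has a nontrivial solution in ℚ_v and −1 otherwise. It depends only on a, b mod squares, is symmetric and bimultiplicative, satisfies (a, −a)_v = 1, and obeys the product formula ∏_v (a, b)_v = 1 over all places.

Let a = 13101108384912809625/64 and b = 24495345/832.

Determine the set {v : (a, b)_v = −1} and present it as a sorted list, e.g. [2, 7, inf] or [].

(a, b) ≡ (10465, 1365) mod (ℚ^×)²; places V = {2, 3, 5, 7, 13, 23, ∞}.
(a,b)_7: α=7, u≡1; β=3, v≡6 (mod 7); (1|7)=+1, (6|7)=-1; sign (−1)^1·+1^3·-1^7 = +1.
(a,b)_3: α=2, u≡1; β=3, v≡2 (mod 3); (1|3)=+1, (2|3)=-1; sign (−1)^0·+1^3·-1^2 = +1.
(a,b)_5: α=3, u≡3; β=1, v≡2 (mod 5); (3|5)=-1, (2|5)=-1; sign (−1)^0·-1^1·-1^3 = +1.
(a,b)_13: α=3, u≡1; β=-1, v≡9 (mod 13); (1|13)=+1, (9|13)=+1; sign (−1)^0·+1^-1·+1^3 = +1.
(a,b)_2: α=-6, β=-6; u≡1, v≡5 (mod 8); ε(u)ε(v)=0·0, αω(v)=-6·1, βω(u)=-6·0; sum ≡ 0  ⇒  +1.
(a,b)_23: α=5, u≡1; β=2, v≡13 (mod 23); (1|23)=+1, (13|23)=+1; sign (−1)^0·+1^2·+1^5 = +1.
(a,b)_∞: sgn(10465)=+, sgn(1365)=+, so +1.
Ram(a, b) = ∅: the form 10465·x² + 1365·y² − z² is isotropic over every ℚ_v, so by Hasse–Minkowski it is isotropic over ℚ.

[]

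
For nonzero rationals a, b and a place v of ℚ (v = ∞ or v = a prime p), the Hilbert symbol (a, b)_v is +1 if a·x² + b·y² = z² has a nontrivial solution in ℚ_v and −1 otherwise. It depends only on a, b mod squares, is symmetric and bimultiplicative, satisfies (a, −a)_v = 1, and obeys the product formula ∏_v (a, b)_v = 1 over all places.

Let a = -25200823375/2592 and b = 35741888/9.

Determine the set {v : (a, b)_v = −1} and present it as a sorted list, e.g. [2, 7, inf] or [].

[2, 5, 7, 17]

Mod squares: a ≡ -15470, b ≡ 1547. Check v ∈ {∞, 2, 3, 5, 7, 13, 17, 19}.
v=17: a=17^1·(≡13), b=17^1·(≡12) mod 17; (13|17)=+1, (12|17)=-1; (−1)^{1·1·8}·(+1)^1·(-1)^1 = -1.
v=2: v_2(a)=-5, v_2(b)=6; units ≡ 1, 3 (mod 8); ε·ε+αω+βω = 0·1+-5·1+6·0 ≡ 1  ⇒  (a,b)_2 = -1.
v=7: a=7^1·(≡4), b=7^1·(≡1) mod 7; (4|7)=+1, (1|7)=+1; (−1)^{1·1·3}·(+1)^1·(+1)^1 = -1.
v=19: a=19^4·(≡8), b=19^2·(≡2) mod 19; (8|19)=-1, (2|19)=-1; (−1)^{4·2·9}·(-1)^2·(-1)^4 = +1.
v=∞: -15470 < 0 and 1547 > 0  ⇒  (a,b)_∞ = +1.
v=13: a=13^1·(≡5), b=13^1·(≡5) mod 13; (5|13)=-1, (5|13)=-1; (−1)^{1·1·6}·(-1)^1·(-1)^1 = +1.
v=5: a=5^3·(≡4), b=5^0·(≡2) mod 5; (4|5)=+1, (2|5)=-1; (−1)^{3·0·2}·(+1)^0·(-1)^3 = -1.
v=3: a=3^-4·(≡1), b=3^-2·(≡2) mod 3; (1|3)=+1, (2|3)=-1; (−1)^{-4·-2·1}·(+1)^-2·(-1)^-4 = +1.
Ram(-15470, 1547) = {2, 5, 7, 17}; no ℚ_2-point on the conic.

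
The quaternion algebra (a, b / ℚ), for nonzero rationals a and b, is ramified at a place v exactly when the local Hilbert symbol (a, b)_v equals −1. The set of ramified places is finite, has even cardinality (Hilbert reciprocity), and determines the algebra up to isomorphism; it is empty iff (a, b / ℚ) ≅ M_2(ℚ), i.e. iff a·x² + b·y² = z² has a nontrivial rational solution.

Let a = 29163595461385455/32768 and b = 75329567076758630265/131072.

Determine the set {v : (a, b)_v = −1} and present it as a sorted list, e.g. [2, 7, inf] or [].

[5, 29]

Mod squares: a ≡ 113390, b ≡ 32542930. Check v ∈ {∞, 2, 3, 5, 7, 17, 23, 29, 41}.
v=17: a=17^3·(≡14), b=17^3·(≡5) mod 17; (14|17)=-1, (5|17)=-1; (−1)^{3·3·8}·(-1)^3·(-1)^3 = +1.
v=7: a=7^6·(≡1), b=7^7·(≡3) mod 7; (1|7)=+1, (3|7)=-1; (−1)^{6·7·3}·(+1)^7·(-1)^6 = +1.
v=41: a=41^2·(≡8), b=41^3·(≡3) mod 41; (8|41)=+1, (3|41)=-1; (−1)^{2·3·20}·(+1)^3·(-1)^2 = +1.
v=3: a=3^2·(≡2), b=3^4·(≡1) mod 3; (2|3)=-1, (1|3)=+1; (−1)^{2·4·1}·(-1)^4·(+1)^2 = +1.
v=2: v_2(a)=-15, v_2(b)=-17; units ≡ 7, 1 (mod 8); ε·ε+αω+βω = 1·0+-15·0+-17·0 ≡ 0  ⇒  (a,b)_2 = +1.
v=29: a=29^1·(≡13), b=29^1·(≡21) mod 29; (13|29)=+1, (21|29)=-1; (−1)^{1·1·14}·(+1)^1·(-1)^1 = -1.
v=5: a=5^1·(≡2), b=5^1·(≡4) mod 5; (2|5)=-1, (4|5)=+1; (−1)^{1·1·2}·(-1)^1·(+1)^1 = -1.
v=23: a=23^1·(≡4), b=23^1·(≡7) mod 23; (4|23)=+1, (7|23)=-1; (−1)^{1·1·11}·(+1)^1·(-1)^1 = +1.
v=∞: 113390 > 0 and 32542930 > 0  ⇒  (a,b)_∞ = +1.
|Ram(113390, 32542930)| = 2, even; anisotropic at {5, 29}.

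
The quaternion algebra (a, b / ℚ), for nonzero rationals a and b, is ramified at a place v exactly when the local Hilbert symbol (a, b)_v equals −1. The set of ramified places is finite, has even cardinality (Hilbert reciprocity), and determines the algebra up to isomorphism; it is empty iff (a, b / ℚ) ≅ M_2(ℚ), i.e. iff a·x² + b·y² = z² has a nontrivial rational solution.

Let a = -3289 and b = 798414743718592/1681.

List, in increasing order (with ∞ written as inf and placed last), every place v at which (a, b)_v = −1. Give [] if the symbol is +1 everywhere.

[2, 13, 23, 29]

(a, b) ≡ (-3289, 1153243) mod (ℚ^×)²; places V = {2, 7, 11, 13, 19, 23, 29, 41, ∞}.
(a,b)_11: α=1, u≡9; β=2, v≡1 (mod 11); (9|11)=+1, (1|11)=+1; sign (−1)^0·+1^2·+1^1 = +1.
(a,b)_∞: sgn(-3289)=−, sgn(1153243)=+, so +1.
(a,b)_2: α=0, β=6; u≡7, v≡3 (mod 8); ε(u)ε(v)=1·1, αω(v)=0·1, βω(u)=6·0; sum ≡ 1  ⇒  -1.
(a,b)_29: α=0, u≡17; β=1, v≡19 (mod 29); (17|29)=-1, (19|29)=-1; sign (−1)^0·-1^1·-1^0 = -1.
(a,b)_7: α=0, u≡1; β=1, v≡4 (mod 7); (1|7)=+1, (4|7)=+1; sign (−1)^0·+1^1·+1^0 = +1.
(a,b)_19: α=0, u≡17; β=1, v≡11 (mod 19); (17|19)=+1, (11|19)=+1; sign (−1)^0·+1^1·+1^0 = +1.
(a,b)_41: α=0, u≡32; β=-2, v≡33 (mod 41); (32|41)=+1, (33|41)=+1; sign (−1)^0·+1^-2·+1^0 = +1.
(a,b)_13: α=1, u≡7; β=3, v≡9 (mod 13); (7|13)=-1, (9|13)=+1; sign (−1)^0·-1^3·+1^1 = -1.
(a,b)_23: α=1, u≡18; β=3, v≡18 (mod 23); (18|23)=+1, (18|23)=+1; sign (−1)^1·+1^3·+1^1 = -1.
(-3289, 1153243 / ℚ) ramifies at {2, 13, 23, 29}: a division algebra.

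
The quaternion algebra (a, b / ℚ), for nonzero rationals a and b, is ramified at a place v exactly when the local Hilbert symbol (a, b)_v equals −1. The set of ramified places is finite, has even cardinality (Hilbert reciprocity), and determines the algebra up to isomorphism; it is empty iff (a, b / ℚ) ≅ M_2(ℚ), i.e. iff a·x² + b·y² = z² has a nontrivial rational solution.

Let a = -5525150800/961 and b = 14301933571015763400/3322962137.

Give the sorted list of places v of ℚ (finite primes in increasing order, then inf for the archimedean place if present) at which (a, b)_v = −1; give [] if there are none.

Mod squares: a ≡ -37, b ≡ 5873602. Check v ∈ {∞, 2, 3, 5, 7, 11, 13, 17, 23, 29, 31, 37, 41, 47}.
v=13: a=13^2·(≡7), b=13^4·(≡11) mod 13; (7|13)=-1, (11|13)=-1; (−1)^{2·4·6}·(-1)^4·(-1)^2 = +1.
v=17: a=17^0·(≡14), b=17^-1·(≡15) mod 17; (14|17)=-1, (15|17)=+1; (−1)^{0·-1·8}·(-1)^-1·(+1)^0 = -1.
v=3: a=3^0·(≡2), b=3^8·(≡1) mod 3; (2|3)=-1, (1|3)=+1; (−1)^{0·8·1}·(-1)^8·(+1)^0 = +1.
v=23: a=23^0·(≡13), b=23^1·(≡21) mod 23; (13|23)=+1, (21|23)=-1; (−1)^{0·1·11}·(+1)^1·(-1)^0 = +1.
v=∞: -37 < 0 and 5873602 > 0  ⇒  (a,b)_∞ = +1.
v=5: a=5^2·(≡3), b=5^2·(≡3) mod 5; (3|5)=-1, (3|5)=-1; (−1)^{2·2·2}·(-1)^2·(-1)^2 = +1.
v=41: a=41^0·(≡10), b=41^-2·(≡12) mod 41; (10|41)=+1, (12|41)=-1; (−1)^{0·-2·20}·(+1)^-2·(-1)^0 = +1.
v=47: a=47^2·(≡38), b=47^2·(≡7) mod 47; (38|47)=-1, (7|47)=+1; (−1)^{2·2·23}·(-1)^2·(+1)^2 = +1.
v=29: a=29^0·(≡19), b=29^1·(≡21) mod 29; (19|29)=-1, (21|29)=-1; (−1)^{0·1·14}·(-1)^1·(-1)^0 = -1.
v=31: a=31^-2·(≡1), b=31^-2·(≡19) mod 31; (1|31)=+1, (19|31)=+1; (−1)^{-2·-2·15}·(+1)^-2·(+1)^-2 = +1.
v=7: a=7^0·(≡3), b=7^1·(≡6) mod 7; (3|7)=-1, (6|7)=-1; (−1)^{0·1·3}·(-1)^1·(-1)^0 = -1.
v=11: a=11^0·(≡10), b=11^-2·(≡5) mod 11; (10|11)=-1, (5|11)=+1; (−1)^{0·-2·5}·(-1)^-2·(+1)^0 = +1.
v=2: v_2(a)=4, v_2(b)=3; units ≡ 3, 1 (mod 8); ε·ε+αω+βω = 1·0+4·0+3·1 ≡ 1  ⇒  (a,b)_2 = -1.
v=37: a=37^1·(≡26), b=37^1·(≡16) mod 37; (26|37)=+1, (16|37)=+1; (−1)^{1·1·18}·(+1)^1·(+1)^1 = +1.
(-37, 5873602 / ℚ) ramifies at {2, 7, 17, 29}: a division algebra.

[2, 7, 17, 29]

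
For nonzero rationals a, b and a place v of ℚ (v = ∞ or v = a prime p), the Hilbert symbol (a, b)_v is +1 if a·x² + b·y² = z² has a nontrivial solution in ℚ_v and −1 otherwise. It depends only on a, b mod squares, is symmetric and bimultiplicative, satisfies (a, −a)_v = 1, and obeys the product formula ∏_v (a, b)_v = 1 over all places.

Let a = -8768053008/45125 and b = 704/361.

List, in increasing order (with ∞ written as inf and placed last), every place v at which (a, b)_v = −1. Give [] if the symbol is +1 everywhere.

[2, 13, 17, 23]

Mod squares: a ≡ -279565, b ≡ 11. Check v ∈ {∞, 2, 3, 5, 11, 13, 17, 19, 23}.
v=13: a=13^1·(≡10), b=13^0·(≡8) mod 13; (10|13)=+1, (8|13)=-1; (−1)^{1·0·6}·(+1)^0·(-1)^1 = -1.
v=23: a=23^1·(≡9), b=23^0·(≡21) mod 23; (9|23)=+1, (21|23)=-1; (−1)^{1·0·11}·(+1)^0·(-1)^1 = -1.
v=19: a=19^-2·(≡5), b=19^-2·(≡1) mod 19; (5|19)=+1, (1|19)=+1; (−1)^{-2·-2·9}·(+1)^-2·(+1)^-2 = +1.
v=11: a=11^3·(≡8), b=11^1·(≡1) mod 11; (8|11)=-1, (1|11)=+1; (−1)^{3·1·5}·(-1)^1·(+1)^3 = +1.
v=∞: -279565 < 0 and 11 > 0  ⇒  (a,b)_∞ = +1.
v=3: a=3^4·(≡2), b=3^0·(≡2) mod 3; (2|3)=-1, (2|3)=-1; (−1)^{4·0·1}·(-1)^0·(-1)^4 = +1.
v=17: a=17^1·(≡3), b=17^0·(≡6) mod 17; (3|17)=-1, (6|17)=-1; (−1)^{1·0·8}·(-1)^0·(-1)^1 = -1.
v=2: v_2(a)=4, v_2(b)=6; units ≡ 3, 3 (mod 8); ε·ε+αω+βω = 1·1+4·1+6·1 ≡ 1  ⇒  (a,b)_2 = -1.
v=5: a=5^-3·(≡2), b=5^0·(≡4) mod 5; (2|5)=-1, (4|5)=+1; (−1)^{-3·0·2}·(-1)^0·(+1)^-3 = +1.
Ram(-279565, 11) = {2, 13, 17, 23}; no ℚ_2-point on the conic.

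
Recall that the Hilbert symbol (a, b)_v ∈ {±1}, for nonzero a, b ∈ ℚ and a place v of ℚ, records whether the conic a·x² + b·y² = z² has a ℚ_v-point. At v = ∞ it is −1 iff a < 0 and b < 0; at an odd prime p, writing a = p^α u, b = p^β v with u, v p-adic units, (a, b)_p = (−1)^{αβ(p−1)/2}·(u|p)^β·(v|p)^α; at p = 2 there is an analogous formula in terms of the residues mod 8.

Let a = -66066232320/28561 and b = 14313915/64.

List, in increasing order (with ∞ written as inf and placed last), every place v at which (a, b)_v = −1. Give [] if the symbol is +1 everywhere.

Mod squares: a ≡ -205, b ≡ 19635. Check v ∈ {∞, 2, 3, 5, 7, 11, 13, 17, 41}.
v=7: a=7^0·(≡3), b=7^1·(≡5) mod 7; (3|7)=-1, (5|7)=-1; (−1)^{0·1·3}·(-1)^1·(-1)^0 = -1.
v=13: a=13^-4·(≡3), b=13^0·(≡8) mod 13; (3|13)=+1, (8|13)=-1; (−1)^{-4·0·6}·(+1)^0·(-1)^-4 = +1.
v=11: a=11^2·(≡4), b=11^1·(≡1) mod 11; (4|11)=+1, (1|11)=+1; (−1)^{2·1·5}·(+1)^1·(+1)^2 = +1.
v=17: a=17^2·(≡13), b=17^1·(≡8) mod 17; (13|17)=+1, (8|17)=+1; (−1)^{2·1·8}·(+1)^1·(+1)^2 = +1.
v=5: a=5^1·(≡1), b=5^1·(≡2) mod 5; (1|5)=+1, (2|5)=-1; (−1)^{1·1·2}·(+1)^1·(-1)^1 = -1.
v=2: v_2(a)=10, v_2(b)=-6; units ≡ 3, 3 (mod 8); ε·ε+αω+βω = 1·1+10·1+-6·1 ≡ 1  ⇒  (a,b)_2 = -1.
v=3: a=3^2·(≡2), b=3^7·(≡2) mod 3; (2|3)=-1, (2|3)=-1; (−1)^{2·7·1}·(-1)^7·(-1)^2 = -1.
v=∞: -205 < 0 and 19635 > 0  ⇒  (a,b)_∞ = +1.
v=41: a=41^1·(≡1), b=41^0·(≡39) mod 41; (1|41)=+1, (39|41)=+1; (−1)^{1·0·20}·(+1)^0·(+1)^1 = +1.
|Ram(-205, 19635)| = 4, even; anisotropic at {2, 3, 5, 7}.

[2, 3, 5, 7]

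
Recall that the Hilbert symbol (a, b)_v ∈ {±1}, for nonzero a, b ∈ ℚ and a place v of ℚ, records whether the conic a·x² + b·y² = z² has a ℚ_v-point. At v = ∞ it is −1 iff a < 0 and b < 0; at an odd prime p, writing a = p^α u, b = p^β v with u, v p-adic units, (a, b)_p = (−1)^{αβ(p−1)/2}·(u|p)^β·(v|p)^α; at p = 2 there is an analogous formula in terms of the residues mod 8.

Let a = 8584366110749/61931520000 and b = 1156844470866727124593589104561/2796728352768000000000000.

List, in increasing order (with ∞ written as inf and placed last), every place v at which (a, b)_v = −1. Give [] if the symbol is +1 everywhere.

[2, 7]

(a, b) ≡ (9282, 42) mod (ℚ^×)²; places V = {2, 3, 5, 7, 11, 13, 17, 19, 23, 41, ∞}.
(a,b)_5: α=-4, u≡2; β=-12, v≡2 (mod 5); (2|5)=-1, (2|5)=-1; sign (−1)^0·-1^-12·-1^-4 = +1.
(a,b)_19: α=2, u≡3; β=6, v≡4 (mod 19); (3|19)=-1, (4|19)=+1; sign (−1)^0·-1^6·+1^2 = +1.
(a,b)_17: α=1, u≡15; β=2, v≡15 (mod 17); (15|17)=+1, (15|17)=+1; sign (−1)^0·+1^2·+1^1 = +1.
(a,b)_∞: sgn(9282)=+, sgn(42)=+, so +1.
(a,b)_2: α=-19, β=-37; u≡1, v≡5 (mod 8); ε(u)ε(v)=0·0, αω(v)=-19·1, βω(u)=-37·0; sum ≡ 1  ⇒  -1.
(a,b)_13: α=1, u≡12; β=0, v≡1 (mod 13); (12|13)=+1, (1|13)=+1; sign (−1)^0·+1^0·+1^1 = +1.
(a,b)_3: α=-3, u≡1; β=-5, v≡2 (mod 3); (1|3)=+1, (2|3)=-1; sign (−1)^1·+1^-5·-1^-3 = +1.
(a,b)_23: α=2, u≡8; β=6, v≡19 (mod 23); (8|23)=+1, (19|23)=-1; sign (−1)^0·+1^6·-1^2 = +1.
(a,b)_41: α=2, u≡21; β=6, v≡25 (mod 41); (21|41)=+1, (25|41)=+1; sign (−1)^0·+1^6·+1^2 = +1.
(a,b)_11: α=2, u≡9; β=2, v≡3 (mod 11); (9|11)=+1, (3|11)=+1; sign (−1)^0·+1^2·+1^2 = +1.
(a,b)_7: α=-1, u≡3; β=-3, v≡6 (mod 7); (3|7)=-1, (6|7)=-1; sign (−1)^1·-1^-3·-1^-1 = -1.
|Ram(9282, 42)| = 2, even; anisotropic at {2, 7}.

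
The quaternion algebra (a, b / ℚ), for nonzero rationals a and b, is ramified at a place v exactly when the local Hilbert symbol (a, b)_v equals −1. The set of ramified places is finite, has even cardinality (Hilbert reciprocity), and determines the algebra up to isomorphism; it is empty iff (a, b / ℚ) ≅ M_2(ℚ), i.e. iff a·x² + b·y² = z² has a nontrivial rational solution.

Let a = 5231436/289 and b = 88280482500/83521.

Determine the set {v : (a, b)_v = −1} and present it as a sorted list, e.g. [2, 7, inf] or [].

[3, 41]

(a, b) ≡ (26691, 8897) mod (ℚ^×)²; places V = {2, 3, 5, 7, 17, 31, 41, ∞}.
(a,b)_41: α=1, u≡2; β=1, v≡24 (mod 41); (2|41)=+1, (24|41)=-1; sign (−1)^0·+1^1·-1^1 = -1.
(a,b)_7: α=3, u≡3; β=3, v≡4 (mod 7); (3|7)=-1, (4|7)=+1; sign (−1)^1·-1^3·+1^3 = +1.
(a,b)_17: α=-2, u≡9; β=-4, v≡14 (mod 17); (9|17)=+1, (14|17)=-1; sign (−1)^0·+1^-4·-1^-2 = +1.
(a,b)_5: α=0, u≡4; β=4, v≡2 (mod 5); (4|5)=+1, (2|5)=-1; sign (−1)^0·+1^4·-1^0 = +1.
(a,b)_∞: sgn(26691)=+, sgn(8897)=+, so +1.
(a,b)_2: α=2, β=2; u≡3, v≡1 (mod 8); ε(u)ε(v)=1·0, αω(v)=2·0, βω(u)=2·1; sum ≡ 0  ⇒  +1.
(a,b)_3: α=1, u≡2; β=4, v≡2 (mod 3); (2|3)=-1, (2|3)=-1; sign (−1)^0·-1^4·-1^1 = -1.
(a,b)_31: α=1, u≡24; β=1, v≡14 (mod 31); (24|31)=-1, (14|31)=+1; sign (−1)^1·-1^1·+1^1 = +1.
|Ram(26691, 8897)| = 2, even; anisotropic at {3, 41}.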